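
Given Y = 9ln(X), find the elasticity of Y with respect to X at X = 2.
Elasticity = 1/ln(2) ≈ 1.4427

Elasticity = (dY/dX) · (X/Y)

dY/dX = 9/X
At X = 2: dY/dX = 9/2, Y = 9·ln(2)

Elasticity = (9/2) · (2 / (9·ln(2))) = 1/ln(2) ≈ 1.4427

Interpretation: for a small percentage change in X, the percentage change in Y is approximately 1.44 times as large.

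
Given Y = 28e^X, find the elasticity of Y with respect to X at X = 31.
Elasticity = 31

Elasticity = (dY/dX) · (X/Y)

dY/dX = 28·e^X
At X = 31: dY/dX = 28·e^31, Y = 28·e^31

Elasticity = (28·e^31) · (31 / (28·e^31)) = 31

Interpretation: for a small percentage change in X, the percentage change in Y is approximately 31.00 times as large.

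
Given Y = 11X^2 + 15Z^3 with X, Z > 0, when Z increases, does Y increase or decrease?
Y increases

Taking the partial derivative:
∂Y/∂Z = 45Z^2

∂Y/∂Z = 45Z^2 > 0 (assuming positive values)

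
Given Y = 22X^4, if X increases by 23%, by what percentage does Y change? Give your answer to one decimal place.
128.9%

For Y = 22X^4:
If X → X(1 + 0.23)
Then Y → Y · (1 + 0.23)^4
     ≈ Y · 2.2889

Percentage change = ((1 + 0.23)^4 − 1) × 100% ≈ 128.9%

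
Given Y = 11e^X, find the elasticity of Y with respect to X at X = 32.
Elasticity = 32

Elasticity = (dY/dX) · (X/Y)

dY/dX = 11·e^X
At X = 32: dY/dX = 11·e^32, Y = 11·e^32

Elasticity = (11·e^32) · (32 / (11·e^32)) = 32

Interpretation: for a small percentage change in X, the percentage change in Y is approximately 32.00 times as large.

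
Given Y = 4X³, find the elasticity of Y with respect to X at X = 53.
Elasticity = 3

Elasticity = (dY/dX) · (X/Y)

dY/dX = 12·X²
At X = 53: dY/dX = 33708, Y = 595508

Elasticity = 33708 · (53 / 595508) = 3

Interpretation: for a small percentage change in X, the percentage change in Y is approximately 3.00 times as large.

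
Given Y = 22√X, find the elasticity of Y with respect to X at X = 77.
Elasticity = 1/2

Elasticity = (dY/dX) · (X/Y)

dY/dX = 11/√X
At X = 77: dY/dX = √77/7, Y = 22·√77

Elasticity = (√77/7) · (77 / (22·√77)) = 1/2

Interpretation: for a small percentage change in X, the percentage change in Y is approximately 0.50 times as large.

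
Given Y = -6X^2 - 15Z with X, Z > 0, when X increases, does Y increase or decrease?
Y decreases

Taking the partial derivative:
∂Y/∂X = -12X

∂Y/∂X = -12X < 0 (assuming positive values)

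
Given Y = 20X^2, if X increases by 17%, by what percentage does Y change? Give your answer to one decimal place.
36.9%

For Y = 20X^2:
If X → X(1 + 0.17)
Then Y → Y · (1 + 0.17)^2
     = Y · 1.3689

Percentage change = ((1 + 0.17)^2 − 1) × 100% ≈ 36.9%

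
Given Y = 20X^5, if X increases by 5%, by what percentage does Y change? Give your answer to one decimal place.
27.6%

For Y = 20X^5:
If X → X(1 + 0.05)
Then Y → Y · (1 + 0.05)^5
     ≈ Y · 1.2763

Percentage change = ((1 + 0.05)^5 − 1) × 100% ≈ 27.6%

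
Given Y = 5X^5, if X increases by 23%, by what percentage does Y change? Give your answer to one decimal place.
181.5%

For Y = 5X^5:
If X → X(1 + 0.23)
Then Y → Y · (1 + 0.23)^5
     ≈ Y · 2.8153

Percentage change = ((1 + 0.23)^5 − 1) × 100% ≈ 181.5%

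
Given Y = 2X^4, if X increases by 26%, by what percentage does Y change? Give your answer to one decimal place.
152.0%

For Y = 2X^4:
If X → X(1 + 0.26)
Then Y → Y · (1 + 0.26)^4
     ≈ Y · 2.5205

Percentage change = ((1 + 0.26)^4 − 1) × 100% ≈ 152.0%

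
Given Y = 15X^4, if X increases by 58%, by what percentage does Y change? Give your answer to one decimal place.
523.2%

For Y = 15X^4:
If X → X(1 + 0.58)
Then Y → Y · (1 + 0.58)^4
     ≈ Y · 6.2320

Percentage change = ((1 + 0.58)^4 − 1) × 100% ≈ 523.2%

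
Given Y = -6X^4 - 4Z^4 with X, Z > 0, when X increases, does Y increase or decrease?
Y decreases

Taking the partial derivative:
∂Y/∂X = -24X^3

∂Y/∂X = -24X^3 < 0 (assuming positive values)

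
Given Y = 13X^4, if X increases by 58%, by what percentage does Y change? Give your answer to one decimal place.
523.2%

For Y = 13X^4:
If X → X(1 + 0.58)
Then Y → Y · (1 + 0.58)^4
     ≈ Y · 6.2320

Percentage change = ((1 + 0.58)^4 − 1) × 100% ≈ 523.2%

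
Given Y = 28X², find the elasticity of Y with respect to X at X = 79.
Elasticity = 2

Elasticity = (dY/dX) · (X/Y)

dY/dX = 56·X
At X = 79: dY/dX = 4424, Y = 174748

Elasticity = 4424 · (79 / 174748) = 2

Interpretation: for a small percentage change in X, the percentage change in Y is approximately 2.00 times as large.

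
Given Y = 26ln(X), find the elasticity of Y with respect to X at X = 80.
Elasticity = 1/ln(80) ≈ 0.2282

Elasticity = (dY/dX) · (X/Y)

dY/dX = 26/X
At X = 80: dY/dX = 13/40, Y = 26·ln(80)

Elasticity = (13/40) · (80 / (26·ln(80))) = 1/ln(80) ≈ 0.2282

Interpretation: for a small percentage change in X, the percentage change in Y is approximately 0.23 times as large.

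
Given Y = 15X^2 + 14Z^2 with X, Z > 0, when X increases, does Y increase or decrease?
Y increases

Taking the partial derivative:
∂Y/∂X = 30X

∂Y/∂X = 30X > 0 (assuming positive values)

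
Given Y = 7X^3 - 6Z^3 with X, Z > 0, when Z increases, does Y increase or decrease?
Y decreases

Taking the partial derivative:
∂Y/∂Z = -18Z^2

∂Y/∂Z = -18Z^2 < 0 (assuming positive values)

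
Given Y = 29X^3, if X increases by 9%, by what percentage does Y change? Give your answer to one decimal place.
29.5%

For Y = 29X^3:
If X → X(1 + 0.09)
Then Y → Y · (1 + 0.09)^3
     ≈ Y · 1.2950

Percentage change = ((1 + 0.09)^3 − 1) × 100% ≈ 29.5%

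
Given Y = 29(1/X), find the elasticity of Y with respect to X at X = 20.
Elasticity = -1

Elasticity = (dY/dX) · (X/Y)

dY/dX = -29/X²
At X = 20: dY/dX = -29/400, Y = 29/20

Elasticity = (-29/400) · (20 / (29/20)) = -1

Interpretation: for a small percentage change in X, the percentage change in Y is approximately -1.00 times as large.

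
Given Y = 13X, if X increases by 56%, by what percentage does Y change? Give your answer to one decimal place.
56.0%

For Y = 13X:
If X → X(1 + 0.56)
Then Y → Y · (1 + 0.56)^1
     = Y · 1.5600

Percentage change = ((1 + 0.56)^1 − 1) × 100% = 56.0%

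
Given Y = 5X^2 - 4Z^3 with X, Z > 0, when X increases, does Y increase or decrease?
Y increases

Taking the partial derivative:
∂Y/∂X = 10X

∂Y/∂X = 10X > 0 (assuming positive values)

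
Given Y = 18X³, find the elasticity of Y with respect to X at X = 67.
Elasticity = 3

Elasticity = (dY/dX) · (X/Y)

dY/dX = 54·X²
At X = 67: dY/dX = 242406, Y = 5413734

Elasticity = 242406 · (67 / 5413734) = 3

Interpretation: for a small percentage change in X, the percentage change in Y is approximately 3.00 times as large.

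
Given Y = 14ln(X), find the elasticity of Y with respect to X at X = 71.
Elasticity = 1/ln(71) ≈ 0.2346

Elasticity = (dY/dX) · (X/Y)

dY/dX = 14/X
At X = 71: dY/dX = 14/71, Y = 14·ln(71)

Elasticity = (14/71) · (71 / (14·ln(71))) = 1/ln(71) ≈ 0.2346

Interpretation: for a small percentage change in X, the percentage change in Y is approximately 0.23 times as large.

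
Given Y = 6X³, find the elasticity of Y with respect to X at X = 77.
Elasticity = 3

Elasticity = (dY/dX) · (X/Y)

dY/dX = 18·X²
At X = 77: dY/dX = 106722, Y = 2739198

Elasticity = 106722 · (77 / 2739198) = 3

Interpretation: for a small percentage change in X, the percentage change in Y is approximately 3.00 times as large.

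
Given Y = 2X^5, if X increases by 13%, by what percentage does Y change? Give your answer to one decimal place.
84.2%

For Y = 2X^5:
If X → X(1 + 0.13)
Then Y → Y · (1 + 0.13)^5
     ≈ Y · 1.8424

Percentage change = ((1 + 0.13)^5 − 1) × 100% ≈ 84.2%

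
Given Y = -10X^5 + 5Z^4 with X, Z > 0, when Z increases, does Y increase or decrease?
Y increases

Taking the partial derivative:
∂Y/∂Z = 20Z^3

∂Y/∂Z = 20Z^3 > 0 (assuming positive values)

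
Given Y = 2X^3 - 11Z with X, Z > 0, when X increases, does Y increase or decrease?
Y increases

Taking the partial derivative:
∂Y/∂X = 6X^2

∂Y/∂X = 6X^2 > 0 (assuming positive values)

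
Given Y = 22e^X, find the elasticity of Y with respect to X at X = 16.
Elasticity = 16

Elasticity = (dY/dX) · (X/Y)

dY/dX = 22·e^X
At X = 16: dY/dX = 22·e^16, Y = 22·e^16

Elasticity = (22·e^16) · (16 / (22·e^16)) = 16

Interpretation: for a small percentage change in X, the percentage change in Y is approximately 16.00 times as large.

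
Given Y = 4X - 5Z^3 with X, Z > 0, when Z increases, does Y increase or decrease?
Y decreases

Taking the partial derivative:
∂Y/∂Z = -15Z^2

∂Y/∂Z = -15Z^2 < 0 (assuming positive values)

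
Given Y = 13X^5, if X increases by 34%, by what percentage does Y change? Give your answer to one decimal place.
332.0%

For Y = 13X^5:
If X → X(1 + 0.34)
Then Y → Y · (1 + 0.34)^5
     ≈ Y · 4.3204

Percentage change = ((1 + 0.34)^5 − 1) × 100% ≈ 332.0%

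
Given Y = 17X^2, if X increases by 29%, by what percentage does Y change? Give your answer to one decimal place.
66.4%

For Y = 17X^2:
If X → X(1 + 0.29)
Then Y → Y · (1 + 0.29)^2
     = Y · 1.6641

Percentage change = ((1 + 0.29)^2 − 1) × 100% ≈ 66.4%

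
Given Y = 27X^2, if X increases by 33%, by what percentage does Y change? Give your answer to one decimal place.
76.9%

For Y = 27X^2:
If X → X(1 + 0.33)
Then Y → Y · (1 + 0.33)^2
     = Y · 1.7689

Percentage change = ((1 + 0.33)^2 − 1) × 100% ≈ 76.9%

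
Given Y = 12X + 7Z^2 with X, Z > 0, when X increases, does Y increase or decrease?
Y increases

Taking the partial derivative:
∂Y/∂X = 12

∂Y/∂X = 12 > 0 (assuming positive values)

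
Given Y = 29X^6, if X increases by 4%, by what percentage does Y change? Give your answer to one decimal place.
26.5%

For Y = 29X^6:
If X → X(1 + 0.04)
Then Y → Y · (1 + 0.04)^6
     ≈ Y · 1.2653

Percentage change = ((1 + 0.04)^6 − 1) × 100% ≈ 26.5%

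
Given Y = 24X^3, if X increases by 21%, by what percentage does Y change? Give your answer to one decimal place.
77.2%

For Y = 24X^3:
If X → X(1 + 0.21)
Then Y → Y · (1 + 0.21)^3
     ≈ Y · 1.7716

Percentage change = ((1 + 0.21)^3 − 1) × 100% ≈ 77.2%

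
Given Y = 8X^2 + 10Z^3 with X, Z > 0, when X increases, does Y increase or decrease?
Y increases

Taking the partial derivative:
∂Y/∂X = 16X

∂Y/∂X = 16X > 0 (assuming positive values)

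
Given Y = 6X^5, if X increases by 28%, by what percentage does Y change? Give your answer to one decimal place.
243.6%

For Y = 6X^5:
If X → X(1 + 0.28)
Then Y → Y · (1 + 0.28)^5
     ≈ Y · 3.4360

Percentage change = ((1 + 0.28)^5 − 1) × 100% ≈ 243.6%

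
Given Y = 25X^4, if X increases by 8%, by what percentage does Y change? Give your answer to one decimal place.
36.0%

For Y = 25X^4:
If X → X(1 + 0.08)
Then Y → Y · (1 + 0.08)^4
     ≈ Y · 1.3605

Percentage change = ((1 + 0.08)^4 − 1) × 100% ≈ 36.0%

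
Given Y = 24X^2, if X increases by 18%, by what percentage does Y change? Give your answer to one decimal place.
39.2%

For Y = 24X^2:
If X → X(1 + 0.18)
Then Y → Y · (1 + 0.18)^2
     = Y · 1.3924

Percentage change = ((1 + 0.18)^2 − 1) × 100% ≈ 39.2%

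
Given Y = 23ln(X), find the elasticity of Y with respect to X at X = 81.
Elasticity = 1/ln(81) ≈ 0.2276

Elasticity = (dY/dX) · (X/Y)

dY/dX = 23/X
At X = 81: dY/dX = 23/81, Y = 23·ln(81)

Elasticity = (23/81) · (81 / (23·ln(81))) = 1/ln(81) ≈ 0.2276

Interpretation: for a small percentage change in X, the percentage change in Y is approximately 0.23 times as large.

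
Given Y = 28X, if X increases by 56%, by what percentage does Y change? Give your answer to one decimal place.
56.0%

For Y = 28X:
If X → X(1 + 0.56)
Then Y → Y · (1 + 0.56)^1
     = Y · 1.5600

Percentage change = ((1 + 0.56)^1 − 1) × 100% = 56.0%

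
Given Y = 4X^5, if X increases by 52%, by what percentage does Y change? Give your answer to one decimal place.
711.4%

For Y = 4X^5:
If X → X(1 + 0.52)
Then Y → Y · (1 + 0.52)^5
     ≈ Y · 8.1137

Percentage change = ((1 + 0.52)^5 − 1) × 100% ≈ 711.4%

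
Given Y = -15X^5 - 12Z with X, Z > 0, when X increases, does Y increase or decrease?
Y decreases

Taking the partial derivative:
∂Y/∂X = -75X^4

∂Y/∂X = -75X^4 < 0 (assuming positive values)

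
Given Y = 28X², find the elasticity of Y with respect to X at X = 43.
Elasticity = 2

Elasticity = (dY/dX) · (X/Y)

dY/dX = 56·X
At X = 43: dY/dX = 2408, Y = 51772

Elasticity = 2408 · (43 / 51772) = 2

Interpretation: for a small percentage change in X, the percentage change in Y is approximately 2.00 times as large.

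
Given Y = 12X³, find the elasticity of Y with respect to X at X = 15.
Elasticity = 3

Elasticity = (dY/dX) · (X/Y)

dY/dX = 36·X²
At X = 15: dY/dX = 8100, Y = 40500

Elasticity = 8100 · (15 / 40500) = 3

Interpretation: for a small percentage change in X, the percentage change in Y is approximately 3.00 times as large.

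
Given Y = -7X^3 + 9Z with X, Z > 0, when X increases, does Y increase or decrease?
Y decreases

Taking the partial derivative:
∂Y/∂X = -21X^2

∂Y/∂X = -21X^2 < 0 (assuming positive values)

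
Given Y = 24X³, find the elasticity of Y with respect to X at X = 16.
Elasticity = 3

Elasticity = (dY/dX) · (X/Y)

dY/dX = 72·X²
At X = 16: dY/dX = 18432, Y = 98304

Elasticity = 18432 · (16 / 98304) = 3

Interpretation: for a small percentage change in X, the percentage change in Y is approximately 3.00 times as large.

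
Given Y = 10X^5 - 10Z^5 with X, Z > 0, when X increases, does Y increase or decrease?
Y increases

Taking the partial derivative:
∂Y/∂X = 50X^4

∂Y/∂X = 50X^4 > 0 (assuming positive values)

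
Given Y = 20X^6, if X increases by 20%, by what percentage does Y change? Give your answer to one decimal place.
198.6%

For Y = 20X^6:
If X → X(1 + 0.2)
Then Y → Y · (1 + 0.2)^6
     ≈ Y · 2.9860

Percentage change = ((1 + 0.2)^6 − 1) × 100% ≈ 198.6%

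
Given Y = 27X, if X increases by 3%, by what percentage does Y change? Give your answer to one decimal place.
3.0%

For Y = 27X:
If X → X(1 + 0.03)
Then Y → Y · (1 + 0.03)^1
     = Y · 1.0300

Percentage change = ((1 + 0.03)^1 − 1) × 100% = 3.0%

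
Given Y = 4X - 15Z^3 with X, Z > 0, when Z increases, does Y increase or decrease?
Y decreases

Taking the partial derivative:
∂Y/∂Z = -45Z^2

∂Y/∂Z = -45Z^2 < 0 (assuming positive values)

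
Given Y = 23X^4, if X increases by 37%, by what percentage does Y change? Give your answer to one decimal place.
252.3%

For Y = 23X^4:
If X → X(1 + 0.37)
Then Y → Y · (1 + 0.37)^4
     ≈ Y · 3.5228

Percentage change = ((1 + 0.37)^4 − 1) × 100% ≈ 252.3%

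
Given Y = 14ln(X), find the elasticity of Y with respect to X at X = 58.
Elasticity = 1/ln(58) ≈ 0.2463

Elasticity = (dY/dX) · (X/Y)

dY/dX = 14/X
At X = 58: dY/dX = 7/29, Y = 14·ln(58)

Elasticity = (7/29) · (58 / (14·ln(58))) = 1/ln(58) ≈ 0.2463

Interpretation: for a small percentage change in X, the percentage change in Y is approximately 0.25 times as large.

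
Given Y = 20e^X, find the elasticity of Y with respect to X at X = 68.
Elasticity = 68

Elasticity = (dY/dX) · (X/Y)

dY/dX = 20·e^X
At X = 68: dY/dX = 20·e^68, Y = 20·e^68

Elasticity = (20·e^68) · (68 / (20·e^68)) = 68

Interpretation: for a small percentage change in X, the percentage change in Y is approximately 68.00 times as large.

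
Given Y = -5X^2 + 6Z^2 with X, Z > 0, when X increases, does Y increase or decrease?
Y decreases

Taking the partial derivative:
∂Y/∂X = -10X

∂Y/∂X = -10X < 0 (assuming positive values)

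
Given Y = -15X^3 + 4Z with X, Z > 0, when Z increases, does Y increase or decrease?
Y increases

Taking the partial derivative:
∂Y/∂Z = 4

∂Y/∂Z = 4 > 0 (assuming positive values)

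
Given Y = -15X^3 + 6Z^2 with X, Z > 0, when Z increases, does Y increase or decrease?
Y increases

Taking the partial derivative:
∂Y/∂Z = 12Z

∂Y/∂Z = 12Z > 0 (assuming positive values)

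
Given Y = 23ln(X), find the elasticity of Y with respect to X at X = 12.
Elasticity = 1/ln(12) ≈ 0.4024

Elasticity = (dY/dX) · (X/Y)

dY/dX = 23/X
At X = 12: dY/dX = 23/12, Y = 23·ln(12)

Elasticity = (23/12) · (12 / (23·ln(12))) = 1/ln(12) ≈ 0.4024

Interpretation: for a small percentage change in X, the percentage change in Y is approximately 0.40 times as large.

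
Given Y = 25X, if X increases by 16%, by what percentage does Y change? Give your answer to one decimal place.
16.0%

For Y = 25X:
If X → X(1 + 0.16)
Then Y → Y · (1 + 0.16)^1
     = Y · 1.1600

Percentage change = ((1 + 0.16)^1 − 1) × 100% = 16.0%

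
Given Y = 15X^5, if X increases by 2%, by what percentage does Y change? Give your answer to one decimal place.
10.4%

For Y = 15X^5:
If X → X(1 + 0.02)
Then Y → Y · (1 + 0.02)^5
     ≈ Y · 1.1041

Percentage change = ((1 + 0.02)^5 − 1) × 100% ≈ 10.4%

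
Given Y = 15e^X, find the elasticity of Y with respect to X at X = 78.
Elasticity = 78

Elasticity = (dY/dX) · (X/Y)

dY/dX = 15·e^X
At X = 78: dY/dX = 15·e^78, Y = 15·e^78

Elasticity = (15·e^78) · (78 / (15·e^78)) = 78

Interpretation: for a small percentage change in X, the percentage change in Y is approximately 78.00 times as large.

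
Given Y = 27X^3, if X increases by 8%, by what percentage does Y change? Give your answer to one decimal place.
26.0%

For Y = 27X^3:
If X → X(1 + 0.08)
Then Y → Y · (1 + 0.08)^3
     ≈ Y · 1.2597

Percentage change = ((1 + 0.08)^3 − 1) × 100% ≈ 26.0%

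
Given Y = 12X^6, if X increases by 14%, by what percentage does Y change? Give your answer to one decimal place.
119.5%

For Y = 12X^6:
If X → X(1 + 0.14)
Then Y → Y · (1 + 0.14)^6
     ≈ Y · 2.1950

Percentage change = ((1 + 0.14)^6 − 1) × 100% ≈ 119.5%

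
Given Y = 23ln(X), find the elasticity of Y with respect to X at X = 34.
Elasticity = 1/ln(34) ≈ 0.2836

Elasticity = (dY/dX) · (X/Y)

dY/dX = 23/X
At X = 34: dY/dX = 23/34, Y = 23·ln(34)

Elasticity = (23/34) · (34 / (23·ln(34))) = 1/ln(34) ≈ 0.2836

Interpretation: for a small percentage change in X, the percentage change in Y is approximately 0.28 times as large.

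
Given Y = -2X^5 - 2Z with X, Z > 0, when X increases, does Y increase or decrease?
Y decreases

Taking the partial derivative:
∂Y/∂X = -10X^4

∂Y/∂X = -10X^4 < 0 (assuming positive values)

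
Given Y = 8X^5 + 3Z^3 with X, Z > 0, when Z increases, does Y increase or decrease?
Y increases

Taking the partial derivative:
∂Y/∂Z = 9Z^2

∂Y/∂Z = 9Z^2 > 0 (assuming positive values)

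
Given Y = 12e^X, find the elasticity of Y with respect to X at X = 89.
Elasticity = 89

Elasticity = (dY/dX) · (X/Y)

dY/dX = 12·e^X
At X = 89: dY/dX = 12·e^89, Y = 12·e^89

Elasticity = (12·e^89) · (89 / (12·e^89)) = 89

Interpretation: for a small percentage change in X, the percentage change in Y is approximately 89.00 times as large.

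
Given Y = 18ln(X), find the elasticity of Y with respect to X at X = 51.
Elasticity = 1/ln(51) ≈ 0.2543

Elasticity = (dY/dX) · (X/Y)

dY/dX = 18/X
At X = 51: dY/dX = 6/17, Y = 18·ln(51)

Elasticity = (6/17) · (51 / (18·ln(51))) = 1/ln(51) ≈ 0.2543

Interpretation: for a small percentage change in X, the percentage change in Y is approximately 0.25 times as large.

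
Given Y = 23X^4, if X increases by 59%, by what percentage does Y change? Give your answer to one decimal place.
539.1%

For Y = 23X^4:
If X → X(1 + 0.59)
Then Y → Y · (1 + 0.59)^4
     ≈ Y · 6.3913

Percentage change = ((1 + 0.59)^4 − 1) × 100% ≈ 539.1%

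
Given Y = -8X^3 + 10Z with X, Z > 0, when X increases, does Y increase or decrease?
Y decreases

Taking the partial derivative:
∂Y/∂X = -24X^2

∂Y/∂X = -24X^2 < 0 (assuming positive values)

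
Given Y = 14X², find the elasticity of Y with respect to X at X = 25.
Elasticity = 2

Elasticity = (dY/dX) · (X/Y)

dY/dX = 28·X
At X = 25: dY/dX = 700, Y = 8750

Elasticity = 700 · (25 / 8750) = 2

Interpretation: for a small percentage change in X, the percentage change in Y is approximately 2.00 times as large.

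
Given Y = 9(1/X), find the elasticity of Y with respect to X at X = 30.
Elasticity = -1

Elasticity = (dY/dX) · (X/Y)

dY/dX = -9/X²
At X = 30: dY/dX = -1/100, Y = 3/10

Elasticity = (-1/100) · (30 / (3/10)) = -1

Interpretation: for a small percentage change in X, the percentage change in Y is approximately -1.00 times as large.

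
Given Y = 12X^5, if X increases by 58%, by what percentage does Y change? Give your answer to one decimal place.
884.7%

For Y = 12X^5:
If X → X(1 + 0.58)
Then Y → Y · (1 + 0.58)^5
     ≈ Y · 9.8466

Percentage change = ((1 + 0.58)^5 − 1) × 100% ≈ 884.7%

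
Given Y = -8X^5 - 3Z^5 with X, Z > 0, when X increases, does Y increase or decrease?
Y decreases

Taking the partial derivative:
∂Y/∂X = -40X^4

∂Y/∂X = -40X^4 < 0 (assuming positive values)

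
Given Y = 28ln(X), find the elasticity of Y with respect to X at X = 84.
Elasticity = 1/ln(84) ≈ 0.2257

Elasticity = (dY/dX) · (X/Y)

dY/dX = 28/X
At X = 84: dY/dX = 1/3, Y = 28·ln(84)

Elasticity = (1/3) · (84 / (28·ln(84))) = 1/ln(84) ≈ 0.2257

Interpretation: for a small percentage change in X, the percentage change in Y is approximately 0.23 times as large.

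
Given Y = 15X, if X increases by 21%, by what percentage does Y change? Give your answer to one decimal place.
21.0%

For Y = 15X:
If X → X(1 + 0.21)
Then Y → Y · (1 + 0.21)^1
     = Y · 1.2100

Percentage change = ((1 + 0.21)^1 − 1) × 100% = 21.0%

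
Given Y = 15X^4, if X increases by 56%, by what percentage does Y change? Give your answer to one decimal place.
492.2%

For Y = 15X^4:
If X → X(1 + 0.56)
Then Y → Y · (1 + 0.56)^4
     ≈ Y · 5.9224

Percentage change = ((1 + 0.56)^4 − 1) × 100% ≈ 492.2%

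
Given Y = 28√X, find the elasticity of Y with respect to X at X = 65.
Elasticity = 1/2

Elasticity = (dY/dX) · (X/Y)

dY/dX = 14/√X
At X = 65: dY/dX = 14·√65/65, Y = 28·√65

Elasticity = (14·√65/65) · (65 / (28·√65)) = 1/2

Interpretation: for a small percentage change in X, the percentage change in Y is approximately 0.50 times as large.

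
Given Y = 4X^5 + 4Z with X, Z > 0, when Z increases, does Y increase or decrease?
Y increases

Taking the partial derivative:
∂Y/∂Z = 4

∂Y/∂Z = 4 > 0 (assuming positive values)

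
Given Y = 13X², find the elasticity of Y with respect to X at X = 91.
Elasticity = 2

Elasticity = (dY/dX) · (X/Y)

dY/dX = 26·X
At X = 91: dY/dX = 2366, Y = 107653

Elasticity = 2366 · (91 / 107653) = 2

Interpretation: for a small percentage change in X, the percentage change in Y is approximately 2.00 times as large.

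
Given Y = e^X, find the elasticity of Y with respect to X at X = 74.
Elasticity = 74

Elasticity = (dY/dX) · (X/Y)

dY/dX = e^X
At X = 74: dY/dX = e^74, Y = e^74

Elasticity = (e^74) · (74 / (e^74)) = 74

Interpretation: for a small percentage change in X, the percentage change in Y is approximately 74.00 times as large.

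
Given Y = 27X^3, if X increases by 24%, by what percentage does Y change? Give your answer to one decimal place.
90.7%

For Y = 27X^3:
If X → X(1 + 0.24)
Then Y → Y · (1 + 0.24)^3
     ≈ Y · 1.9066

Percentage change = ((1 + 0.24)^3 − 1) × 100% ≈ 90.7%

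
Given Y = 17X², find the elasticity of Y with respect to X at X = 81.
Elasticity = 2

Elasticity = (dY/dX) · (X/Y)

dY/dX = 34·X
At X = 81: dY/dX = 2754, Y = 111537

Elasticity = 2754 · (81 / 111537) = 2

Interpretation: for a small percentage change in X, the percentage change in Y is approximately 2.00 times as large.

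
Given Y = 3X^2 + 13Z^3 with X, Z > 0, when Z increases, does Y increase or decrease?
Y increases

Taking the partial derivative:
∂Y/∂Z = 39Z^2

∂Y/∂Z = 39Z^2 > 0 (assuming positive values)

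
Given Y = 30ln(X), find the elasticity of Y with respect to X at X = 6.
Elasticity = 1/ln(6) ≈ 0.5581

Elasticity = (dY/dX) · (X/Y)

dY/dX = 30/X
At X = 6: dY/dX = 5, Y = 30·ln(6)

Elasticity = 5 · (6 / (30·ln(6))) = 1/ln(6) ≈ 0.5581

Interpretation: for a small percentage change in X, the percentage change in Y is approximately 0.56 times as large.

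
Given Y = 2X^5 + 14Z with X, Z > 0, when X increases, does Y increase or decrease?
Y increases

Taking the partial derivative:
∂Y/∂X = 10X^4

∂Y/∂X = 10X^4 > 0 (assuming positive values)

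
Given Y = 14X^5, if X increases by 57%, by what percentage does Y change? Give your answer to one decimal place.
853.9%

For Y = 14X^5:
If X → X(1 + 0.57)
Then Y → Y · (1 + 0.57)^5
     ≈ Y · 9.5389

Percentage change = ((1 + 0.57)^5 − 1) × 100% ≈ 853.9%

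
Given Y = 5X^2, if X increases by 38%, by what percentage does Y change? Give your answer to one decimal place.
90.4%

For Y = 5X^2:
If X → X(1 + 0.38)
Then Y → Y · (1 + 0.38)^2
     = Y · 1.9044

Percentage change = ((1 + 0.38)^2 − 1) × 100% ≈ 90.4%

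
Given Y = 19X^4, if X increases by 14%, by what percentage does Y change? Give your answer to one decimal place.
68.9%

For Y = 19X^4:
If X → X(1 + 0.14)
Then Y → Y · (1 + 0.14)^4
     ≈ Y · 1.6890

Percentage change = ((1 + 0.14)^4 − 1) × 100% ≈ 68.9%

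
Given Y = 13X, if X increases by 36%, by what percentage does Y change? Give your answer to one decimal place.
36.0%

For Y = 13X:
If X → X(1 + 0.36)
Then Y → Y · (1 + 0.36)^1
     = Y · 1.3600

Percentage change = ((1 + 0.36)^1 − 1) × 100% = 36.0%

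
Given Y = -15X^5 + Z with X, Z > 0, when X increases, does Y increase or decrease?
Y decreases

Taking the partial derivative:
∂Y/∂X = -75X^4

∂Y/∂X = -75X^4 < 0 (assuming positive values)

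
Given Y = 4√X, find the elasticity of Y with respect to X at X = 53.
Elasticity = 1/2

Elasticity = (dY/dX) · (X/Y)

dY/dX = 2/√X
At X = 53: dY/dX = 2·√53/53, Y = 4·√53

Elasticity = (2·√53/53) · (53 / (4·√53)) = 1/2

Interpretation: for a small percentage change in X, the percentage change in Y is approximately 0.50 times as large.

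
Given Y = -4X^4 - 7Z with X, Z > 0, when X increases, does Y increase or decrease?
Y decreases

Taking the partial derivative:
∂Y/∂X = -16X^3

∂Y/∂X = -16X^3 < 0 (assuming positive values)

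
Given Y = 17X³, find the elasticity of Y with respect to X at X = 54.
Elasticity = 3

Elasticity = (dY/dX) · (X/Y)

dY/dX = 51·X²
At X = 54: dY/dX = 148716, Y = 2676888

Elasticity = 148716 · (54 / 2676888) = 3

Interpretation: for a small percentage change in X, the percentage change in Y is approximately 3.00 times as large.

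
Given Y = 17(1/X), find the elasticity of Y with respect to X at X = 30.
Elasticity = -1

Elasticity = (dY/dX) · (X/Y)

dY/dX = -17/X²
At X = 30: dY/dX = -17/900, Y = 17/30

Elasticity = (-17/900) · (30 / (17/30)) = -1

Interpretation: for a small percentage change in X, the percentage change in Y is approximately -1.00 times as large.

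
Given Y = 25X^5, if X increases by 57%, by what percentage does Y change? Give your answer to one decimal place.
853.9%

For Y = 25X^5:
If X → X(1 + 0.57)
Then Y → Y · (1 + 0.57)^5
     ≈ Y · 9.5389

Percentage change = ((1 + 0.57)^5 − 1) × 100% ≈ 853.9%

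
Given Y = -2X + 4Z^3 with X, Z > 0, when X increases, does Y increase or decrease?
Y decreases

Taking the partial derivative:
∂Y/∂X = -2

∂Y/∂X = -2 < 0 (assuming positive values)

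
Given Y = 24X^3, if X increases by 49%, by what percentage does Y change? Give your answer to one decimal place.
230.8%

For Y = 24X^3:
If X → X(1 + 0.49)
Then Y → Y · (1 + 0.49)^3
     ≈ Y · 3.3079

Percentage change = ((1 + 0.49)^3 − 1) × 100% ≈ 230.8%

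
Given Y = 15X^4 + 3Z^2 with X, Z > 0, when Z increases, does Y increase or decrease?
Y increases

Taking the partial derivative:
∂Y/∂Z = 6Z

∂Y/∂Z = 6Z > 0 (assuming positive values)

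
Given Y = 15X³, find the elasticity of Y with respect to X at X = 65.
Elasticity = 3

Elasticity = (dY/dX) · (X/Y)

dY/dX = 45·X²
At X = 65: dY/dX = 190125, Y = 4119375

Elasticity = 190125 · (65 / 4119375) = 3

Interpretation: for a small percentage change in X, the percentage change in Y is approximately 3.00 times as large.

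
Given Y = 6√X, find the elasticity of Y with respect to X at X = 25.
Elasticity = 1/2

Elasticity = (dY/dX) · (X/Y)

dY/dX = 3/√X
At X = 25: dY/dX = 3/5, Y = 30

Elasticity = (3/5) · (25 / 30) = 1/2

Interpretation: for a small percentage change in X, the percentage change in Y is approximately 0.50 times as large.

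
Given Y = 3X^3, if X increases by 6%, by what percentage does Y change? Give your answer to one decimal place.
19.1%

For Y = 3X^3:
If X → X(1 + 0.06)
Then Y → Y · (1 + 0.06)^3
     ≈ Y · 1.1910

Percentage change = ((1 + 0.06)^3 − 1) × 100% ≈ 19.1%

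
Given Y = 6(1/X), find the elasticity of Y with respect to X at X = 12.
Elasticity = -1

Elasticity = (dY/dX) · (X/Y)

dY/dX = -6/X²
At X = 12: dY/dX = -1/24, Y = 1/2

Elasticity = (-1/24) · (12 / (1/2)) = -1

Interpretation: for a small percentage change in X, the percentage change in Y is approximately -1.00 times as large.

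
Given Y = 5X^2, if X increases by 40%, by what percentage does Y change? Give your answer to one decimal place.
96.0%

For Y = 5X^2:
If X → X(1 + 0.4)
Then Y → Y · (1 + 0.4)^2
     = Y · 1.9600

Percentage change = ((1 + 0.4)^2 − 1) × 100% = 96.0%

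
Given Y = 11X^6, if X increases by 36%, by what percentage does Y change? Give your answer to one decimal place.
532.8%

For Y = 11X^6:
If X → X(1 + 0.36)
Then Y → Y · (1 + 0.36)^6
     ≈ Y · 6.3275

Percentage change = ((1 + 0.36)^6 − 1) × 100% ≈ 532.8%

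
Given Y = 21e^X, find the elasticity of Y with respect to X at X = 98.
Elasticity = 98

Elasticity = (dY/dX) · (X/Y)

dY/dX = 21·e^X
At X = 98: dY/dX = 21·e^98, Y = 21·e^98

Elasticity = (21·e^98) · (98 / (21·e^98)) = 98

Interpretation: for a small percentage change in X, the percentage change in Y is approximately 98.00 times as large.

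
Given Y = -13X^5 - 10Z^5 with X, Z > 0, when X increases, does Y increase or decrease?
Y decreases

Taking the partial derivative:
∂Y/∂X = -65X^4

∂Y/∂X = -65X^4 < 0 (assuming positive values)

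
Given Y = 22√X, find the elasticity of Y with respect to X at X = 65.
Elasticity = 1/2

Elasticity = (dY/dX) · (X/Y)

dY/dX = 11/√X
At X = 65: dY/dX = 11·√65/65, Y = 22·√65

Elasticity = (11·√65/65) · (65 / (22·√65)) = 1/2

Interpretation: for a small percentage change in X, the percentage change in Y is approximately 0.50 times as large.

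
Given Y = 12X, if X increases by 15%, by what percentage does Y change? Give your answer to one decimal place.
15.0%

For Y = 12X:
If X → X(1 + 0.15)
Then Y → Y · (1 + 0.15)^1
     = Y · 1.1500

Percentage change = ((1 + 0.15)^1 − 1) × 100% = 15.0%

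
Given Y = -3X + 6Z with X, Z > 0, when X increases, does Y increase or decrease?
Y decreases

Taking the partial derivative:
∂Y/∂X = -3

∂Y/∂X = -3 < 0 (assuming positive values)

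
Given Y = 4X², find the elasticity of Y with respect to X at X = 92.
Elasticity = 2

Elasticity = (dY/dX) · (X/Y)

dY/dX = 8·X
At X = 92: dY/dX = 736, Y = 33856

Elasticity = 736 · (92 / 33856) = 2

Interpretation: for a small percentage change in X, the percentage change in Y is approximately 2.00 times as large.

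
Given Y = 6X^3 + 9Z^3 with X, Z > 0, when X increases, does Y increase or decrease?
Y increases

Taking the partial derivative:
∂Y/∂X = 18X^2

∂Y/∂X = 18X^2 > 0 (assuming positive values)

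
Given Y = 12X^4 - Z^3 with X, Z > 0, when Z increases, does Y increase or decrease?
Y decreases

Taking the partial derivative:
∂Y/∂Z = -3Z^2

∂Y/∂Z = -3Z^2 < 0 (assuming positive values)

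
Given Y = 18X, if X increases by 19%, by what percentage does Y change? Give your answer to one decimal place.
19.0%

For Y = 18X:
If X → X(1 + 0.19)
Then Y → Y · (1 + 0.19)^1
     = Y · 1.1900

Percentage change = ((1 + 0.19)^1 − 1) × 100% = 19.0%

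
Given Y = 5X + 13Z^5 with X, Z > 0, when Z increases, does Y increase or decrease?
Y increases

Taking the partial derivative:
∂Y/∂Z = 65Z^4

∂Y/∂Z = 65Z^4 > 0 (assuming positive values)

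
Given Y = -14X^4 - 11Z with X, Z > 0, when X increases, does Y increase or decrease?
Y decreases

Taking the partial derivative:
∂Y/∂X = -56X^3

∂Y/∂X = -56X^3 < 0 (assuming positive values)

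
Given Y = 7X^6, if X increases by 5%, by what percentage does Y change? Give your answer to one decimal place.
34.0%

For Y = 7X^6:
If X → X(1 + 0.05)
Then Y → Y · (1 + 0.05)^6
     ≈ Y · 1.3401

Percentage change = ((1 + 0.05)^6 − 1) × 100% ≈ 34.0%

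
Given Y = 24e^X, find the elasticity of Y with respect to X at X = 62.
Elasticity = 62

Elasticity = (dY/dX) · (X/Y)

dY/dX = 24·e^X
At X = 62: dY/dX = 24·e^62, Y = 24·e^62

Elasticity = (24·e^62) · (62 / (24·e^62)) = 62

Interpretation: for a small percentage change in X, the percentage change in Y is approximately 62.00 times as large.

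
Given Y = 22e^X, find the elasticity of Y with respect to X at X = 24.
Elasticity = 24

Elasticity = (dY/dX) · (X/Y)

dY/dX = 22·e^X
At X = 24: dY/dX = 22·e^24, Y = 22·e^24

Elasticity = (22·e^24) · (24 / (22·e^24)) = 24

Interpretation: for a small percentage change in X, the percentage change in Y is approximately 24.00 times as large.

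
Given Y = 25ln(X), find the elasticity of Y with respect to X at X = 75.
Elasticity = 1/ln(75) ≈ 0.2316

Elasticity = (dY/dX) · (X/Y)

dY/dX = 25/X
At X = 75: dY/dX = 1/3, Y = 25·ln(75)

Elasticity = (1/3) · (75 / (25·ln(75))) = 1/ln(75) ≈ 0.2316

Interpretation: for a small percentage change in X, the percentage change in Y is approximately 0.23 times as large.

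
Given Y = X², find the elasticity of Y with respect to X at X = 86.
Elasticity = 2

Elasticity = (dY/dX) · (X/Y)

dY/dX = 2·X
At X = 86: dY/dX = 172, Y = 7396

Elasticity = 172 · (86 / 7396) = 2

Interpretation: for a small percentage change in X, the percentage change in Y is approximately 2.00 times as large.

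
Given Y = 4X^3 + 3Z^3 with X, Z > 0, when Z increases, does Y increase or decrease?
Y increases

Taking the partial derivative:
∂Y/∂Z = 9Z^2

∂Y/∂Z = 9Z^2 > 0 (assuming positive values)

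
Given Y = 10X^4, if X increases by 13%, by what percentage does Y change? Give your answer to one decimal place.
63.0%

For Y = 10X^4:
If X → X(1 + 0.13)
Then Y → Y · (1 + 0.13)^4
     ≈ Y · 1.6305

Percentage change = ((1 + 0.13)^4 − 1) × 100% ≈ 63.0%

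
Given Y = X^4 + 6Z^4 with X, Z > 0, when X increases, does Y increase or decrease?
Y increases

Taking the partial derivative:
∂Y/∂X = 4X^3

∂Y/∂X = 4X^3 > 0 (assuming positive values)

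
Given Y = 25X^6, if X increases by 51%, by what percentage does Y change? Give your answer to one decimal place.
1085.4%

For Y = 25X^6:
If X → X(1 + 0.51)
Then Y → Y · (1 + 0.51)^6
     ≈ Y · 11.8539

Percentage change = ((1 + 0.51)^6 − 1) × 100% ≈ 1085.4%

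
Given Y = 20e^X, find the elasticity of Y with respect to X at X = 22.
Elasticity = 22

Elasticity = (dY/dX) · (X/Y)

dY/dX = 20·e^X
At X = 22: dY/dX = 20·e^22, Y = 20·e^22

Elasticity = (20·e^22) · (22 / (20·e^22)) = 22

Interpretation: for a small percentage change in X, the percentage change in Y is approximately 22.00 times as large.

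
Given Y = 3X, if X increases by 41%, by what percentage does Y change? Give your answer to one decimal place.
41.0%

For Y = 3X:
If X → X(1 + 0.41)
Then Y → Y · (1 + 0.41)^1
     = Y · 1.4100

Percentage change = ((1 + 0.41)^1 − 1) × 100% = 41.0%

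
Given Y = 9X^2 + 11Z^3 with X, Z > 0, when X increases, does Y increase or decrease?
Y increases

Taking the partial derivative:
∂Y/∂X = 18X

∂Y/∂X = 18X > 0 (assuming positive values)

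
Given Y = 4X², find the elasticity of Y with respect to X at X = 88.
Elasticity = 2

Elasticity = (dY/dX) · (X/Y)

dY/dX = 8·X
At X = 88: dY/dX = 704, Y = 30976

Elasticity = 704 · (88 / 30976) = 2

Interpretation: for a small percentage change in X, the percentage change in Y is approximately 2.00 times as large.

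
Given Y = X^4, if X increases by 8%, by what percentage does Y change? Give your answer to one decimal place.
36.0%

For Y = X^4:
If X → X(1 + 0.08)
Then Y → Y · (1 + 0.08)^4
     ≈ Y · 1.3605

Percentage change = ((1 + 0.08)^4 − 1) × 100% ≈ 36.0%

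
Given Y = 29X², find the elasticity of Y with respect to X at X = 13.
Elasticity = 2

Elasticity = (dY/dX) · (X/Y)

dY/dX = 58·X
At X = 13: dY/dX = 754, Y = 4901

Elasticity = 754 · (13 / 4901) = 2

Interpretation: for a small percentage change in X, the percentage change in Y is approximately 2.00 times as large.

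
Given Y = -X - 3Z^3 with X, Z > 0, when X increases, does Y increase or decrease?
Y decreases

Taking the partial derivative:
∂Y/∂X = -1

∂Y/∂X = -1 < 0 (assuming positive values)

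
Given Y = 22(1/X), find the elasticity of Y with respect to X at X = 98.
Elasticity = -1

Elasticity = (dY/dX) · (X/Y)

dY/dX = -22/X²
At X = 98: dY/dX = -11/4802, Y = 11/49

Elasticity = (-11/4802) · (98 / (11/49)) = -1

Interpretation: for a small percentage change in X, the percentage change in Y is approximately -1.00 times as large.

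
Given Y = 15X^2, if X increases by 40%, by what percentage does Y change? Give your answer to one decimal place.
96.0%

For Y = 15X^2:
If X → X(1 + 0.4)
Then Y → Y · (1 + 0.4)^2
     = Y · 1.9600

Percentage change = ((1 + 0.4)^2 − 1) × 100% = 96.0%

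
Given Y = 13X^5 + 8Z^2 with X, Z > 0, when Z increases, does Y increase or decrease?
Y increases

Taking the partial derivative:
∂Y/∂Z = 16Z

∂Y/∂Z = 16Z > 0 (assuming positive values)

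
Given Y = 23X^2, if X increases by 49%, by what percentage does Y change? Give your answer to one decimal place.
122.0%

For Y = 23X^2:
If X → X(1 + 0.49)
Then Y → Y · (1 + 0.49)^2
     = Y · 2.2201

Percentage change = ((1 + 0.49)^2 − 1) × 100% ≈ 122.0%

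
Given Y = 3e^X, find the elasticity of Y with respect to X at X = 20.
Elasticity = 20

Elasticity = (dY/dX) · (X/Y)

dY/dX = 3·e^X
At X = 20: dY/dX = 3·e^20, Y = 3·e^20

Elasticity = (3·e^20) · (20 / (3·e^20)) = 20

Interpretation: for a small percentage change in X, the percentage change in Y is approximately 20.00 times as large.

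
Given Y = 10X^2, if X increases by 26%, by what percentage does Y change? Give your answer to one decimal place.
58.8%

For Y = 10X^2:
If X → X(1 + 0.26)
Then Y → Y · (1 + 0.26)^2
     = Y · 1.5876

Percentage change = ((1 + 0.26)^2 − 1) × 100% ≈ 58.8%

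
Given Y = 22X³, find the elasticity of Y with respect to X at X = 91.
Elasticity = 3

Elasticity = (dY/dX) · (X/Y)

dY/dX = 66·X²
At X = 91: dY/dX = 546546, Y = 16578562

Elasticity = 546546 · (91 / 16578562) = 3

Interpretation: for a small percentage change in X, the percentage change in Y is approximately 3.00 times as large.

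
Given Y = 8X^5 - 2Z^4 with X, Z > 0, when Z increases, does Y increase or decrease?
Y decreases

Taking the partial derivative:
∂Y/∂Z = -8Z^3

∂Y/∂Z = -8Z^3 < 0 (assuming positive values)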